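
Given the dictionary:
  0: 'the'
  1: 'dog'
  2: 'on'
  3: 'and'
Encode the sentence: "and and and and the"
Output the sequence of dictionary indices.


Look up each word in the dictionary:
  'and' -> 3
  'and' -> 3
  'and' -> 3
  'and' -> 3
  'the' -> 0

Encoded: [3, 3, 3, 3, 0]


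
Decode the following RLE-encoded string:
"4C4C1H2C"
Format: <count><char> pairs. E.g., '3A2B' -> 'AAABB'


Expanding each <count><char> pair:
  4C -> 'CCCC'
  4C -> 'CCCC'
  1H -> 'H'
  2C -> 'CC'

Decoded = CCCCCCCCHCC


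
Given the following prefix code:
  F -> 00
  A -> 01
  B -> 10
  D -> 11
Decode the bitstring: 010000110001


Decoding step by step:
Bits 01 -> A
Bits 00 -> F
Bits 00 -> F
Bits 11 -> D
Bits 00 -> F
Bits 01 -> A


Decoded message: AFFDFA


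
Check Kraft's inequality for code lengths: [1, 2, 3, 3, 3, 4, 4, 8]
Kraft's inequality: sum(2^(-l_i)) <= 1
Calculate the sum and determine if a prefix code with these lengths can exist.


Sum = 2^(-1) + 2^(-2) + 2^(-3) + 2^(-3) + 2^(-3) + 2^(-4) + 2^(-4) + 2^(-8)
    = 0.5 + 0.25 + 0.125 + 0.125 + 0.125 + 0.0625 + 0.0625 + 0.00390625
    = 321/256 = 1.25390625
Since 1.25390625 > 1, Kraft's inequality is NOT satisfied.
A prefix code with these lengths CANNOT exist.

Kraft sum = 1.25390625. Not satisfied.


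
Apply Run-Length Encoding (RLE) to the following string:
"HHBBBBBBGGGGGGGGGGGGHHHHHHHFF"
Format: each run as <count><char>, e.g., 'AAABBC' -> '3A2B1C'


Scanning runs left to right:
  i=0: run of 'H' x 2 -> '2H'
  i=2: run of 'B' x 6 -> '6B'
  i=8: run of 'G' x 12 -> '12G'
  i=20: run of 'H' x 7 -> '7H'
  i=27: run of 'F' x 2 -> '2F'

RLE = 2H6B12G7H2F


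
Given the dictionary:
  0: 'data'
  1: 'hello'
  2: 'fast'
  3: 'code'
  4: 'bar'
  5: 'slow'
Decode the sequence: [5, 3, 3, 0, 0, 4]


Look up each index in the dictionary:
  5 -> 'slow'
  3 -> 'code'
  3 -> 'code'
  0 -> 'data'
  0 -> 'data'
  4 -> 'bar'

Decoded: "slow code code data data bar"


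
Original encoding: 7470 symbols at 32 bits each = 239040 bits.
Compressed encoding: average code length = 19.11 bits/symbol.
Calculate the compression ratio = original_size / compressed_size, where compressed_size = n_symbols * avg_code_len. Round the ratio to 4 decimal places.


original_size = n_symbols * orig_bits = 7470 * 32 = 239040 bits
compressed_size = n_symbols * avg_code_len = 7470 * 19.11 = 142751.7 bits
ratio = original_size / compressed_size = 239040 / 142751.7 = 1.6745

Compression ratio = 1.6745


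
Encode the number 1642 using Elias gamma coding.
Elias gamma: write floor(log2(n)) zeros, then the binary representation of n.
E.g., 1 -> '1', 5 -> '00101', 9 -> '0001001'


num_bits = floor(log2(1642)) + 1 = 11
leading_zeros = num_bits - 1 = 10
binary(1642) = 11001101010

Elias gamma(1642) = '0000000000' + '11001101010' = 000000000011001101010 (21 bits)


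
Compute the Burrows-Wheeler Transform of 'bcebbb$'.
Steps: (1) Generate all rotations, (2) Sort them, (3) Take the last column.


Rotations (sorted):
  0: $bcebbb -> last char: b
  1: b$bcebb -> last char: b
  2: bb$bceb -> last char: b
  3: bbb$bce -> last char: e
  4: bcebbb$ -> last char: $
  5: cebbb$b -> last char: b
  6: ebbb$bc -> last char: c


BWT = bbbe$bc


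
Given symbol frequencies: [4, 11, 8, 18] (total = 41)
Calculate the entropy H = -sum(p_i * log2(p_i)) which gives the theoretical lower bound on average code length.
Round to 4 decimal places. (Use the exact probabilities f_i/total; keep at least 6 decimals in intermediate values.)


Per-symbol terms -p_i * log2(p_i) with p_i = f_i/41:
  p = 4/41 = 0.097561: log2(p) = -3.357552, -p*log2(p) = 0.327566
  p = 11/41 = 0.268293: log2(p) = -1.898120, -p*log2(p) = 0.509252
  p = 8/41 = 0.195122: log2(p) = -2.357552, -p*log2(p) = 0.460010
  p = 18/41 = 0.439024: log2(p) = -1.187627, -p*log2(p) = 0.521397
H = 0.327566 + 0.509252 + 0.460010 + 0.521397 = 1.818225

H = 1.8182 bits/symbol


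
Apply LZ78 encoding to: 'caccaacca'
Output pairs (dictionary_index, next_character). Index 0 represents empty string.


LZ78 encoding steps:
Dictionary: {0: ''}
Step 1: w='' (idx 0), next='c' -> output (0, 'c'), add 'c' as idx 1
Step 2: w='' (idx 0), next='a' -> output (0, 'a'), add 'a' as idx 2
Step 3: w='c' (idx 1), next='c' -> output (1, 'c'), add 'cc' as idx 3
Step 4: w='a' (idx 2), next='a' -> output (2, 'a'), add 'aa' as idx 4
Step 5: w='cc' (idx 3), next='a' -> output (3, 'a'), add 'cca' as idx 5


Encoded: [(0, 'c'), (0, 'a'), (1, 'c'), (2, 'a'), (3, 'a')]


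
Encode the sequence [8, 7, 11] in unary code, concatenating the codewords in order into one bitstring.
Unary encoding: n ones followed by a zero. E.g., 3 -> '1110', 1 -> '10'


Encode each number as n ones followed by a terminating 0:
  8 -> 111111110 (9 bits)
  7 -> 11111110 (8 bits)
  11 -> 111111111110 (12 bits)
Total length = 9 + 8 + 12 = 29 bits.

Unary([8, 7, 11]) = 11111111011111110111111111110 (29 bits)


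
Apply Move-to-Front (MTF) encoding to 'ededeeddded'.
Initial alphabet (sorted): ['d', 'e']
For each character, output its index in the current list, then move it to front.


MTF encoding:
'e': index 1 in ['d', 'e'] -> ['e', 'd']
'd': index 1 in ['e', 'd'] -> ['d', 'e']
'e': index 1 in ['d', 'e'] -> ['e', 'd']
'd': index 1 in ['e', 'd'] -> ['d', 'e']
'e': index 1 in ['d', 'e'] -> ['e', 'd']
'e': index 0 in ['e', 'd'] -> ['e', 'd']
'd': index 1 in ['e', 'd'] -> ['d', 'e']
'd': index 0 in ['d', 'e'] -> ['d', 'e']
'd': index 0 in ['d', 'e'] -> ['d', 'e']
'e': index 1 in ['d', 'e'] -> ['e', 'd']
'd': index 1 in ['e', 'd'] -> ['d', 'e']


Output: [1, 1, 1, 1, 1, 0, 1, 0, 0, 1, 1]


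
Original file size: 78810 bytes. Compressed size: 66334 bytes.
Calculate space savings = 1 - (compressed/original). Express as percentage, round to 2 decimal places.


ratio = compressed/original = 66334/78810 = 0.841695
savings = 1 - ratio = 1 - 0.841695 = 0.158305
as a percentage: 0.158305 * 100 = 15.83%

Space savings = 1 - 66334/78810 = 15.83%


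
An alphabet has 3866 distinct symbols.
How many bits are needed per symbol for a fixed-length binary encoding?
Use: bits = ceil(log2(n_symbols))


log2(3866) = 11.9166
Bracket: 2^11 = 2048 < 3866 <= 2^12 = 4096
So ceil(log2(3866)) = 12

bits = ceil(log2(3866)) = ceil(11.9166) = 12 bits


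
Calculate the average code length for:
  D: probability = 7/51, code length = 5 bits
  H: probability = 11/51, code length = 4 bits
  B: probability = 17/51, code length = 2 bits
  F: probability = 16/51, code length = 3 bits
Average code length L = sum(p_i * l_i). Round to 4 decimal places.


Weighted contributions p_i * l_i:
  D: (7/51) * 5 = 35/51
  H: (11/51) * 4 = 44/51
  B: (17/51) * 2 = 34/51
  F: (16/51) * 3 = 48/51
Sum = (35 + 44 + 34 + 48)/51 = 161/51

L = 161/51 = 3.1569 bits/symbol


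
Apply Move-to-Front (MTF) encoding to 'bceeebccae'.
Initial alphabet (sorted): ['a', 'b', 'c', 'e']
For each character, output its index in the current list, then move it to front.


MTF encoding:
'b': index 1 in ['a', 'b', 'c', 'e'] -> ['b', 'a', 'c', 'e']
'c': index 2 in ['b', 'a', 'c', 'e'] -> ['c', 'b', 'a', 'e']
'e': index 3 in ['c', 'b', 'a', 'e'] -> ['e', 'c', 'b', 'a']
'e': index 0 in ['e', 'c', 'b', 'a'] -> ['e', 'c', 'b', 'a']
'e': index 0 in ['e', 'c', 'b', 'a'] -> ['e', 'c', 'b', 'a']
'b': index 2 in ['e', 'c', 'b', 'a'] -> ['b', 'e', 'c', 'a']
'c': index 2 in ['b', 'e', 'c', 'a'] -> ['c', 'b', 'e', 'a']
'c': index 0 in ['c', 'b', 'e', 'a'] -> ['c', 'b', 'e', 'a']
'a': index 3 in ['c', 'b', 'e', 'a'] -> ['a', 'c', 'b', 'e']
'e': index 3 in ['a', 'c', 'b', 'e'] -> ['e', 'a', 'c', 'b']


Output: [1, 2, 3, 0, 0, 2, 2, 0, 3, 3]


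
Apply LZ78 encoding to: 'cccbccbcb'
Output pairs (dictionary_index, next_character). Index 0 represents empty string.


LZ78 encoding steps:
Dictionary: {0: ''}
Step 1: w='' (idx 0), next='c' -> output (0, 'c'), add 'c' as idx 1
Step 2: w='c' (idx 1), next='c' -> output (1, 'c'), add 'cc' as idx 2
Step 3: w='' (idx 0), next='b' -> output (0, 'b'), add 'b' as idx 3
Step 4: w='cc' (idx 2), next='b' -> output (2, 'b'), add 'ccb' as idx 4
Step 5: w='c' (idx 1), next='b' -> output (1, 'b'), add 'cb' as idx 5


Encoded: [(0, 'c'), (1, 'c'), (0, 'b'), (2, 'b'), (1, 'b')]


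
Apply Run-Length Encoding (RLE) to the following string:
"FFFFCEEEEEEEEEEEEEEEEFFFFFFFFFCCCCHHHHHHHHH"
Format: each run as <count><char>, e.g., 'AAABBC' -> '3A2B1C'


Scanning runs left to right:
  i=0: run of 'F' x 4 -> '4F'
  i=4: run of 'C' x 1 -> '1C'
  i=5: run of 'E' x 16 -> '16E'
  i=21: run of 'F' x 9 -> '9F'
  i=30: run of 'C' x 4 -> '4C'
  i=34: run of 'H' x 9 -> '9H'

RLE = 4F1C16E9F4C9H


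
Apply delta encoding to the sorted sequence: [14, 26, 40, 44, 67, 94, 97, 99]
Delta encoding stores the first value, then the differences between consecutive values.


First value: 14
Deltas:
  26 - 14 = 12
  40 - 26 = 14
  44 - 40 = 4
  67 - 44 = 23
  94 - 67 = 27
  97 - 94 = 3
  99 - 97 = 2


Delta encoded: [14, 12, 14, 4, 23, 27, 3, 2]


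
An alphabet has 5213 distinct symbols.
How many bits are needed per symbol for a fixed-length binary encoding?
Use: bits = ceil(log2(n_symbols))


log2(5213) = 12.3479
Bracket: 2^12 = 4096 < 5213 <= 2^13 = 8192
So ceil(log2(5213)) = 13

bits = ceil(log2(5213)) = ceil(12.3479) = 13 bits


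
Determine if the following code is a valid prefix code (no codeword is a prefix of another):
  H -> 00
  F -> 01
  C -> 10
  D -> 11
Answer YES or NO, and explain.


Checking each pair (does one codeword prefix another?):
  H='00' vs F='01': no prefix
  H='00' vs C='10': no prefix
  H='00' vs D='11': no prefix
  F='01' vs H='00': no prefix
  F='01' vs C='10': no prefix
  F='01' vs D='11': no prefix
  C='10' vs H='00': no prefix
  C='10' vs F='01': no prefix
  C='10' vs D='11': no prefix
  D='11' vs H='00': no prefix
  D='11' vs F='01': no prefix
  D='11' vs C='10': no prefix
No violation found over all pairs.

YES -- this is a valid prefix code. No codeword is a prefix of any other codeword.


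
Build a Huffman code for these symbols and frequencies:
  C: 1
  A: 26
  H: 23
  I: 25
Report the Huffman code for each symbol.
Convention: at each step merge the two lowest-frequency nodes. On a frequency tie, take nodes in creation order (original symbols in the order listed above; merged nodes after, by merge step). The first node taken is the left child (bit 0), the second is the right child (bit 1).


Huffman tree construction:
Step 1: Merge C(1) + H(23) = 24
Step 2: Merge (C+H)(24) + I(25) = 49
Step 3: Merge A(26) + ((C+H)+I)(49) = 75
Read each symbol's code off the tree from the root (left child = 0, right child = 1).

Codes:
  C: 100 (length 3)
  A: 0 (length 1)
  H: 101 (length 3)
  I: 11 (length 2)
Average code length: 148/75 = 1.9733 bits/symbol


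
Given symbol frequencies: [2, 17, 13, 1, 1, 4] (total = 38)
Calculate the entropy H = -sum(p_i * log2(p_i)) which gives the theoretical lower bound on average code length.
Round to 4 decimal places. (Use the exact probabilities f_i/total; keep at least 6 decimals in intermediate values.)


Per-symbol terms -p_i * log2(p_i) with p_i = f_i/38:
  p = 2/38 = 0.052632: log2(p) = -4.247928, -p*log2(p) = 0.223575
  p = 17/38 = 0.447368: log2(p) = -1.160465, -p*log2(p) = 0.519155
  p = 13/38 = 0.342105: log2(p) = -1.547488, -p*log2(p) = 0.529404
  p = 1/38 = 0.026316: log2(p) = -5.247928, -p*log2(p) = 0.138103
  p = 1/38 = 0.026316: log2(p) = -5.247928, -p*log2(p) = 0.138103
  p = 4/38 = 0.105263: log2(p) = -3.247928, -p*log2(p) = 0.341887
H = 0.223575 + 0.519155 + 0.529404 + 0.138103 + 0.138103 + 0.341887 = 1.890227

H = 1.8902 bits/symbol


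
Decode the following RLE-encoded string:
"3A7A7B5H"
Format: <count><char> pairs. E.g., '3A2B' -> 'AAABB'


Expanding each <count><char> pair:
  3A -> 'AAA'
  7A -> 'AAAAAAA'
  7B -> 'BBBBBBB'
  5H -> 'HHHHH'

Decoded = AAAAAAAAAABBBBBBBHHHHH


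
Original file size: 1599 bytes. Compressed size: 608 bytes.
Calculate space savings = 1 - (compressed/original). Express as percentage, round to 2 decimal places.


ratio = compressed/original = 608/1599 = 0.380238
savings = 1 - ratio = 1 - 0.380238 = 0.619762
as a percentage: 0.619762 * 100 = 61.98%

Space savings = 1 - 608/1599 = 61.98%


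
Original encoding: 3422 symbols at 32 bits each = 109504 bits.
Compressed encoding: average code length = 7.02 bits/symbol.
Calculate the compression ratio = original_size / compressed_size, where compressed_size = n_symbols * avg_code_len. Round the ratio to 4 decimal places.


original_size = n_symbols * orig_bits = 3422 * 32 = 109504 bits
compressed_size = n_symbols * avg_code_len = 3422 * 7.02 = 24022.44 bits
ratio = original_size / compressed_size = 109504 / 24022.44 = 4.5584

Compression ratio = 4.5584


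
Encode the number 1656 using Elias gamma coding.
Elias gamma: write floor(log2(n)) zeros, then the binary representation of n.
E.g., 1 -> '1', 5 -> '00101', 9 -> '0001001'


num_bits = floor(log2(1656)) + 1 = 11
leading_zeros = num_bits - 1 = 10
binary(1656) = 11001111000

Elias gamma(1656) = '0000000000' + '11001111000' = 000000000011001111000 (21 bits)


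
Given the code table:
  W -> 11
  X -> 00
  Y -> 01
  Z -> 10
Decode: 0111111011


Decoding:
01 -> Y
11 -> W
11 -> W
10 -> Z
11 -> W


Result: YWWZW


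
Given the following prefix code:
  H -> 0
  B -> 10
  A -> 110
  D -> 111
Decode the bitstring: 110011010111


Decoding step by step:
Bits 110 -> A
Bits 0 -> H
Bits 110 -> A
Bits 10 -> B
Bits 111 -> D


Decoded message: AHABD


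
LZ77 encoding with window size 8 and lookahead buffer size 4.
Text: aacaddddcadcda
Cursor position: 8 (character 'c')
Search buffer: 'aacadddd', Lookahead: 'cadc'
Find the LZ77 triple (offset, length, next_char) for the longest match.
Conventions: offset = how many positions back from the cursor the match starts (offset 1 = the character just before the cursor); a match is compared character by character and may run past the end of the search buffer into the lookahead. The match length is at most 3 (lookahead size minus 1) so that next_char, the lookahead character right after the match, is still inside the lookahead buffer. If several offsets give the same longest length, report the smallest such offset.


Try each offset into the search buffer:
  offset=1 (pos 7, char 'd'): match length 0
  offset=2 (pos 6, char 'd'): match length 0
  offset=3 (pos 5, char 'd'): match length 0
  offset=4 (pos 4, char 'd'): match length 0
  offset=5 (pos 3, char 'a'): match length 0
  offset=6 (pos 2, char 'c'): match length 3
  offset=7 (pos 1, char 'a'): match length 0
  offset=8 (pos 0, char 'a'): match length 0
Longest match has length 3 at offset 6.
next_char = character at position 8 + 3 = 11 -> 'c'

Best match: offset=6, length=3 (matching 'cad' starting at position 2)
LZ77 triple: (6, 3, 'c')


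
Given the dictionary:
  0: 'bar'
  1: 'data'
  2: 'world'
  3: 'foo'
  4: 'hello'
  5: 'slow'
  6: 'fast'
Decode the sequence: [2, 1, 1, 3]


Look up each index in the dictionary:
  2 -> 'world'
  1 -> 'data'
  1 -> 'data'
  3 -> 'foo'

Decoded: "world data data foo"


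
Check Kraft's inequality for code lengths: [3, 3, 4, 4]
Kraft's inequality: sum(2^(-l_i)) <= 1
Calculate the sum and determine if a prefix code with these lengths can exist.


Sum = 2^(-3) + 2^(-3) + 2^(-4) + 2^(-4)
    = 0.125 + 0.125 + 0.0625 + 0.0625
    = 6/16 = 0.375
Since 0.375 <= 1, Kraft's inequality IS satisfied.
A prefix code with these lengths CAN exist.

Kraft sum = 0.375. Satisfied.


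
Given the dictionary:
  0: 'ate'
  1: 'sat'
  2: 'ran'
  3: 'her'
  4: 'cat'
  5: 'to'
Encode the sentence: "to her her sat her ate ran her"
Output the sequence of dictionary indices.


Look up each word in the dictionary:
  'to' -> 5
  'her' -> 3
  'her' -> 3
  'sat' -> 1
  'her' -> 3
  'ate' -> 0
  'ran' -> 2
  'her' -> 3

Encoded: [5, 3, 3, 1, 3, 0, 2, 3]


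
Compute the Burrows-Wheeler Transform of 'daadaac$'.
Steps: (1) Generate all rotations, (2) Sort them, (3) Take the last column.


Rotations (sorted):
  0: $daadaac -> last char: c
  1: aac$daad -> last char: d
  2: aadaac$d -> last char: d
  3: ac$daada -> last char: a
  4: adaac$da -> last char: a
  5: c$daadaa -> last char: a
  6: daac$daa -> last char: a
  7: daadaac$ -> last char: $


BWT = cddaaaa$


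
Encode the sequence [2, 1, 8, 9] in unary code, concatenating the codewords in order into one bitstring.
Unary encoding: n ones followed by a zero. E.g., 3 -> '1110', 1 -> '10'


Encode each number as n ones followed by a terminating 0:
  2 -> 110 (3 bits)
  1 -> 10 (2 bits)
  8 -> 111111110 (9 bits)
  9 -> 1111111110 (10 bits)
Total length = 3 + 2 + 9 + 10 = 24 bits.

Unary([2, 1, 8, 9]) = 110101111111101111111110 (24 bits)


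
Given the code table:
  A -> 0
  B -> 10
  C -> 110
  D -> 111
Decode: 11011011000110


Decoding:
110 -> C
110 -> C
110 -> C
0 -> A
0 -> A
110 -> C


Result: CCCAAC


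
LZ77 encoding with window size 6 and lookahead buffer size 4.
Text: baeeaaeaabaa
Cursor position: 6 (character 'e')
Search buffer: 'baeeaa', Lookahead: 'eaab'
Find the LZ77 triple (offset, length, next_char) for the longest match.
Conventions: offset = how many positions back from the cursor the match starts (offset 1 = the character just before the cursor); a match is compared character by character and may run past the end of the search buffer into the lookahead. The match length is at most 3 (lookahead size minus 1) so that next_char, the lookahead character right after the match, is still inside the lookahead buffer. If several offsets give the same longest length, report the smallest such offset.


Try each offset into the search buffer:
  offset=1 (pos 5, char 'a'): match length 0
  offset=2 (pos 4, char 'a'): match length 0
  offset=3 (pos 3, char 'e'): match length 3
  offset=4 (pos 2, char 'e'): match length 1
  offset=5 (pos 1, char 'a'): match length 0
  offset=6 (pos 0, char 'b'): match length 0
Longest match has length 3 at offset 3.
next_char = character at position 6 + 3 = 9 -> 'b'

Best match: offset=3, length=3 (matching 'eaa' starting at position 3)
LZ77 triple: (3, 3, 'b')


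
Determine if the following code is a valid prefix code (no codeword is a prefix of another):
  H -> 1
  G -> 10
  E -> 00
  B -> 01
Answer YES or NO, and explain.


Checking each pair (does one codeword prefix another?):
  H='1' vs G='10': prefix -- VIOLATION

NO -- this is NOT a valid prefix code. H (1) is a prefix of G (10).


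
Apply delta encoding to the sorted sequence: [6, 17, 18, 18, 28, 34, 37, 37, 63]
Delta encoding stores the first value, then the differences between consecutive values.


First value: 6
Deltas:
  17 - 6 = 11
  18 - 17 = 1
  18 - 18 = 0
  28 - 18 = 10
  34 - 28 = 6
  37 - 34 = 3
  37 - 37 = 0
  63 - 37 = 26


Delta encoded: [6, 11, 1, 0, 10, 6, 3, 0, 26]


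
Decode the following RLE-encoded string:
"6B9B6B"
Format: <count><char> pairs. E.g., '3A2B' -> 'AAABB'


Expanding each <count><char> pair:
  6B -> 'BBBBBB'
  9B -> 'BBBBBBBBB'
  6B -> 'BBBBBB'

Decoded = BBBBBBBBBBBBBBBBBBBBB


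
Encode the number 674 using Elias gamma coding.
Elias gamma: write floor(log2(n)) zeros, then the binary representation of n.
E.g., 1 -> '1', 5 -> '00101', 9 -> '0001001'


num_bits = floor(log2(674)) + 1 = 10
leading_zeros = num_bits - 1 = 9
binary(674) = 1010100010

Elias gamma(674) = '000000000' + '1010100010' = 0000000001010100010 (19 bits)


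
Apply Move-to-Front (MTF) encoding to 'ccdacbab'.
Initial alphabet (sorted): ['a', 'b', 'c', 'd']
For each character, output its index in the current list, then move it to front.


MTF encoding:
'c': index 2 in ['a', 'b', 'c', 'd'] -> ['c', 'a', 'b', 'd']
'c': index 0 in ['c', 'a', 'b', 'd'] -> ['c', 'a', 'b', 'd']
'd': index 3 in ['c', 'a', 'b', 'd'] -> ['d', 'c', 'a', 'b']
'a': index 2 in ['d', 'c', 'a', 'b'] -> ['a', 'd', 'c', 'b']
'c': index 2 in ['a', 'd', 'c', 'b'] -> ['c', 'a', 'd', 'b']
'b': index 3 in ['c', 'a', 'd', 'b'] -> ['b', 'c', 'a', 'd']
'a': index 2 in ['b', 'c', 'a', 'd'] -> ['a', 'b', 'c', 'd']
'b': index 1 in ['a', 'b', 'c', 'd'] -> ['b', 'a', 'c', 'd']


Output: [2, 0, 3, 2, 2, 3, 2, 1]


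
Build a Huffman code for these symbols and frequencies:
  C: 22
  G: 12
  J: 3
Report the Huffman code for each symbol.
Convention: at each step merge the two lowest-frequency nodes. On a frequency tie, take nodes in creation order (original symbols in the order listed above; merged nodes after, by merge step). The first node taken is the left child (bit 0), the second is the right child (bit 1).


Huffman tree construction:
Step 1: Merge J(3) + G(12) = 15
Step 2: Merge (J+G)(15) + C(22) = 37
Read each symbol's code off the tree from the root (left child = 0, right child = 1).

Codes:
  C: 1 (length 1)
  G: 01 (length 2)
  J: 00 (length 2)
Average code length: 52/37 = 1.4054 bits/symbol


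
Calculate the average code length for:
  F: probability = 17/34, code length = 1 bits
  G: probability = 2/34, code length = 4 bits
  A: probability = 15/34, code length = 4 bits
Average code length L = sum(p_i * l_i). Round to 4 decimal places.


Weighted contributions p_i * l_i:
  F: (17/34) * 1 = 17/34
  G: (2/34) * 4 = 8/34
  A: (15/34) * 4 = 60/34
Sum = (17 + 8 + 60)/34 = 85/34

L = 85/34 = 2.5000 bits/symbol


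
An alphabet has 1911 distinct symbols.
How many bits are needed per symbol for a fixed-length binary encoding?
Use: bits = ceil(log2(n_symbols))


log2(1911) = 10.9001
Bracket: 2^10 = 1024 < 1911 <= 2^11 = 2048
So ceil(log2(1911)) = 11

bits = ceil(log2(1911)) = ceil(10.9001) = 11 bits


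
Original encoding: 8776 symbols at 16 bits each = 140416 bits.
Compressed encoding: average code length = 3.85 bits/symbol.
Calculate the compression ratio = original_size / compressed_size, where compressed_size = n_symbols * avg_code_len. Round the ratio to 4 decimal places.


original_size = n_symbols * orig_bits = 8776 * 16 = 140416 bits
compressed_size = n_symbols * avg_code_len = 8776 * 3.85 = 33787.6 bits
ratio = original_size / compressed_size = 140416 / 33787.6 = 4.1558

Compression ratio = 4.1558


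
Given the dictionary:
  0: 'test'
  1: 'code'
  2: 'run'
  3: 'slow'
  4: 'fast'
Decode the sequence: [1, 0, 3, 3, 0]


Look up each index in the dictionary:
  1 -> 'code'
  0 -> 'test'
  3 -> 'slow'
  3 -> 'slow'
  0 -> 'test'

Decoded: "code test slow slow test"


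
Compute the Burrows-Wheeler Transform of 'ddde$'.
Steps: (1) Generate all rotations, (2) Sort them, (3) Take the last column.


Rotations (sorted):
  0: $ddde -> last char: e
  1: ddde$ -> last char: $
  2: dde$d -> last char: d
  3: de$dd -> last char: d
  4: e$ddd -> last char: d


BWT = e$ddd


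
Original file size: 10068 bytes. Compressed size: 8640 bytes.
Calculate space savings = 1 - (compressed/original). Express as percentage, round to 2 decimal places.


ratio = compressed/original = 8640/10068 = 0.858164
savings = 1 - ratio = 1 - 0.858164 = 0.141836
as a percentage: 0.141836 * 100 = 14.18%

Space savings = 1 - 8640/10068 = 14.18%


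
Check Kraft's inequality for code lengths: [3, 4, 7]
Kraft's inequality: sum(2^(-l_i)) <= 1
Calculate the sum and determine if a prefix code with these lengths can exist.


Sum = 2^(-3) + 2^(-4) + 2^(-7)
    = 0.125 + 0.0625 + 0.0078125
    = 25/128 = 0.1953125
Since 0.1953125 <= 1, Kraft's inequality IS satisfied.
A prefix code with these lengths CAN exist.

Kraft sum = 0.1953125. Satisfied.


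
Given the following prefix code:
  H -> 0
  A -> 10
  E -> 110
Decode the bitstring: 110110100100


Decoding step by step:
Bits 110 -> E
Bits 110 -> E
Bits 10 -> A
Bits 0 -> H
Bits 10 -> A
Bits 0 -> H


Decoded message: EEAHAH


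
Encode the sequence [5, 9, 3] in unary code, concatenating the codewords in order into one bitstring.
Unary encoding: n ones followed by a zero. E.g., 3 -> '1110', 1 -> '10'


Encode each number as n ones followed by a terminating 0:
  5 -> 111110 (6 bits)
  9 -> 1111111110 (10 bits)
  3 -> 1110 (4 bits)
Total length = 6 + 10 + 4 = 20 bits.

Unary([5, 9, 3]) = 11111011111111101110 (20 bits)


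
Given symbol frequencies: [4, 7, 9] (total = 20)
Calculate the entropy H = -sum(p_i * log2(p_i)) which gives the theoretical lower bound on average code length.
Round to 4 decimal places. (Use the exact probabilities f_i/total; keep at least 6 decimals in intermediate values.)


Per-symbol terms -p_i * log2(p_i) with p_i = f_i/20:
  p = 4/20 = 0.200000: log2(p) = -2.321928, -p*log2(p) = 0.464386
  p = 7/20 = 0.350000: log2(p) = -1.514573, -p*log2(p) = 0.530101
  p = 9/20 = 0.450000: log2(p) = -1.152003, -p*log2(p) = 0.518401
H = 0.464386 + 0.530101 + 0.518401 = 1.512888

H = 1.5129 bits/symbol


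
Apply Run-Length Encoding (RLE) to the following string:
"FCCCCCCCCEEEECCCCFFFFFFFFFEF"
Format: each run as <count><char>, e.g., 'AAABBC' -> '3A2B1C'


Scanning runs left to right:
  i=0: run of 'F' x 1 -> '1F'
  i=1: run of 'C' x 8 -> '8C'
  i=9: run of 'E' x 4 -> '4E'
  i=13: run of 'C' x 4 -> '4C'
  i=17: run of 'F' x 9 -> '9F'
  i=26: run of 'E' x 1 -> '1E'
  i=27: run of 'F' x 1 -> '1F'

RLE = 1F8C4E4C9F1E1F


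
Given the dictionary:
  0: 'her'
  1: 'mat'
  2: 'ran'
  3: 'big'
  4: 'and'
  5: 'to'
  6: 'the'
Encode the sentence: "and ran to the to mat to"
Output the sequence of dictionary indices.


Look up each word in the dictionary:
  'and' -> 4
  'ran' -> 2
  'to' -> 5
  'the' -> 6
  'to' -> 5
  'mat' -> 1
  'to' -> 5

Encoded: [4, 2, 5, 6, 5, 1, 5]


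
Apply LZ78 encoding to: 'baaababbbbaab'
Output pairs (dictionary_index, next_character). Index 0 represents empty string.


LZ78 encoding steps:
Dictionary: {0: ''}
Step 1: w='' (idx 0), next='b' -> output (0, 'b'), add 'b' as idx 1
Step 2: w='' (idx 0), next='a' -> output (0, 'a'), add 'a' as idx 2
Step 3: w='a' (idx 2), next='a' -> output (2, 'a'), add 'aa' as idx 3
Step 4: w='b' (idx 1), next='a' -> output (1, 'a'), add 'ba' as idx 4
Step 5: w='b' (idx 1), next='b' -> output (1, 'b'), add 'bb' as idx 5
Step 6: w='bb' (idx 5), next='a' -> output (5, 'a'), add 'bba' as idx 6
Step 7: w='a' (idx 2), next='b' -> output (2, 'b'), add 'ab' as idx 7


Encoded: [(0, 'b'), (0, 'a'), (2, 'a'), (1, 'a'), (1, 'b'), (5, 'a'), (2, 'b')]


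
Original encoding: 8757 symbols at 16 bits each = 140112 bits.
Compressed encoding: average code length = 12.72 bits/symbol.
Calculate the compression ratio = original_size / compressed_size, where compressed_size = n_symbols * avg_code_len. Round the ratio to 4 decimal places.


original_size = n_symbols * orig_bits = 8757 * 16 = 140112 bits
compressed_size = n_symbols * avg_code_len = 8757 * 12.72 = 111389.04 bits
ratio = original_size / compressed_size = 140112 / 111389.04 = 1.2579

Compression ratio = 1.2579


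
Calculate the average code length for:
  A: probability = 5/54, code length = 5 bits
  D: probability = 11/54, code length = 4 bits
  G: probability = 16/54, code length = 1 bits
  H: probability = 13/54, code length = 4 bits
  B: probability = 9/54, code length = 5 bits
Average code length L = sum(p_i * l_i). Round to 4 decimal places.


Weighted contributions p_i * l_i:
  A: (5/54) * 5 = 25/54
  D: (11/54) * 4 = 44/54
  G: (16/54) * 1 = 16/54
  H: (13/54) * 4 = 52/54
  B: (9/54) * 5 = 45/54
Sum = (25 + 44 + 16 + 52 + 45)/54 = 182/54

L = 182/54 = 3.3704 bits/symbol


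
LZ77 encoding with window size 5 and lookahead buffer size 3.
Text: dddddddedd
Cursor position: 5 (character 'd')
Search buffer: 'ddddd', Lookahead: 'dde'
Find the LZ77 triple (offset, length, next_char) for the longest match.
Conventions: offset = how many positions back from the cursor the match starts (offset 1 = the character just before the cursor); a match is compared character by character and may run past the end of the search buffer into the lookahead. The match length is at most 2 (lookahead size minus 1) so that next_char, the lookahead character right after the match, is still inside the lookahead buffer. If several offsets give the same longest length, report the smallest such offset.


Try each offset into the search buffer:
  offset=1 (pos 4, char 'd'): match length 2
  offset=2 (pos 3, char 'd'): match length 2
  offset=3 (pos 2, char 'd'): match length 2
  offset=4 (pos 1, char 'd'): match length 2
  offset=5 (pos 0, char 'd'): match length 2
Longest match has length 2, found at offsets 1, 2, 3, 4, 5; take the smallest, offset 1.
next_char = character at position 5 + 2 = 7 -> 'e'

Best match: offset=1, length=2 (matching 'dd' starting at position 4)
LZ77 triple: (1, 2, 'e')


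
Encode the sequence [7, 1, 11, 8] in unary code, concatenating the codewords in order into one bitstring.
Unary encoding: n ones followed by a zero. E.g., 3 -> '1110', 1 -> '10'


Encode each number as n ones followed by a terminating 0:
  7 -> 11111110 (8 bits)
  1 -> 10 (2 bits)
  11 -> 111111111110 (12 bits)
  8 -> 111111110 (9 bits)
Total length = 8 + 2 + 12 + 9 = 31 bits.

Unary([7, 1, 11, 8]) = 1111111010111111111110111111110 (31 bits)


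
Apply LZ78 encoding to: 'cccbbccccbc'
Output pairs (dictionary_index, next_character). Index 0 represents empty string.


LZ78 encoding steps:
Dictionary: {0: ''}
Step 1: w='' (idx 0), next='c' -> output (0, 'c'), add 'c' as idx 1
Step 2: w='c' (idx 1), next='c' -> output (1, 'c'), add 'cc' as idx 2
Step 3: w='' (idx 0), next='b' -> output (0, 'b'), add 'b' as idx 3
Step 4: w='b' (idx 3), next='c' -> output (3, 'c'), add 'bc' as idx 4
Step 5: w='cc' (idx 2), next='c' -> output (2, 'c'), add 'ccc' as idx 5
Step 6: w='bc' (idx 4), end of input -> output (4, '')


Encoded: [(0, 'c'), (1, 'c'), (0, 'b'), (3, 'c'), (2, 'c'), (4, '')]


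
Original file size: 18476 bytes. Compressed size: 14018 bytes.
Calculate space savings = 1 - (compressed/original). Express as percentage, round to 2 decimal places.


ratio = compressed/original = 14018/18476 = 0.758714
savings = 1 - ratio = 1 - 0.758714 = 0.241286
as a percentage: 0.241286 * 100 = 24.13%

Space savings = 1 - 14018/18476 = 24.13%


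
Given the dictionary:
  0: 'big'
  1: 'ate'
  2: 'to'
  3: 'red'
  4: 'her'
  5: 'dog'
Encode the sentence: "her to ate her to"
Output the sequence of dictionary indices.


Look up each word in the dictionary:
  'her' -> 4
  'to' -> 2
  'ate' -> 1
  'her' -> 4
  'to' -> 2

Encoded: [4, 2, 1, 4, 2]


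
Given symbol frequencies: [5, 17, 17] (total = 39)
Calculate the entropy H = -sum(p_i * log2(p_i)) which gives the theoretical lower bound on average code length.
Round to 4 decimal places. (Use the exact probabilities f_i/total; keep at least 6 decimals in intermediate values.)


Per-symbol terms -p_i * log2(p_i) with p_i = f_i/39:
  p = 5/39 = 0.128205: log2(p) = -2.963474, -p*log2(p) = 0.379933
  p = 17/39 = 0.435897: log2(p) = -1.197939, -p*log2(p) = 0.522179
  p = 17/39 = 0.435897: log2(p) = -1.197939, -p*log2(p) = 0.522179
H = 0.379933 + 0.522179 + 0.522179 = 1.424291

H = 1.4243 bits/symbol


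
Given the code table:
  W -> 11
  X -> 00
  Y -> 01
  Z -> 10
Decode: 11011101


Decoding:
11 -> W
01 -> Y
11 -> W
01 -> Y


Result: WYWY


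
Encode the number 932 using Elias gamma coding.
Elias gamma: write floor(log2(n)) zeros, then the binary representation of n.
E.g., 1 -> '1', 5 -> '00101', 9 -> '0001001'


num_bits = floor(log2(932)) + 1 = 10
leading_zeros = num_bits - 1 = 9
binary(932) = 1110100100

Elias gamma(932) = '000000000' + '1110100100' = 0000000001110100100 (19 bits)


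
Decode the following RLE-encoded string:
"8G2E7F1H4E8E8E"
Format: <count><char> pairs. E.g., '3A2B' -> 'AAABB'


Expanding each <count><char> pair:
  8G -> 'GGGGGGGG'
  2E -> 'EE'
  7F -> 'FFFFFFF'
  1H -> 'H'
  4E -> 'EEEE'
  8E -> 'EEEEEEEE'
  8E -> 'EEEEEEEE'

Decoded = GGGGGGGGEEFFFFFFFHEEEEEEEEEEEEEEEEEEEE


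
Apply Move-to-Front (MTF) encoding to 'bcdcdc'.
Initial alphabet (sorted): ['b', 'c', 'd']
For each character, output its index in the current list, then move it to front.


MTF encoding:
'b': index 0 in ['b', 'c', 'd'] -> ['b', 'c', 'd']
'c': index 1 in ['b', 'c', 'd'] -> ['c', 'b', 'd']
'd': index 2 in ['c', 'b', 'd'] -> ['d', 'c', 'b']
'c': index 1 in ['d', 'c', 'b'] -> ['c', 'd', 'b']
'd': index 1 in ['c', 'd', 'b'] -> ['d', 'c', 'b']
'c': index 1 in ['d', 'c', 'b'] -> ['c', 'd', 'b']


Output: [0, 1, 2, 1, 1, 1]


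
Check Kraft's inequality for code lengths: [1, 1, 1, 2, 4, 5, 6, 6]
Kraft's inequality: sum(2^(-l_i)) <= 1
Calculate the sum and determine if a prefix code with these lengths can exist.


Sum = 2^(-1) + 2^(-1) + 2^(-1) + 2^(-2) + 2^(-4) + 2^(-5) + 2^(-6) + 2^(-6)
    = 0.5 + 0.5 + 0.5 + 0.25 + 0.0625 + 0.03125 + 0.015625 + 0.015625
    = 120/64 = 1.875
Since 1.875 > 1, Kraft's inequality is NOT satisfied.
A prefix code with these lengths CANNOT exist.

Kraft sum = 1.875. Not satisfied.


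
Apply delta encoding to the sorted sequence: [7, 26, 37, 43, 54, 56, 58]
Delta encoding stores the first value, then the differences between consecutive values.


First value: 7
Deltas:
  26 - 7 = 19
  37 - 26 = 11
  43 - 37 = 6
  54 - 43 = 11
  56 - 54 = 2
  58 - 56 = 2


Delta encoded: [7, 19, 11, 6, 11, 2, 2]


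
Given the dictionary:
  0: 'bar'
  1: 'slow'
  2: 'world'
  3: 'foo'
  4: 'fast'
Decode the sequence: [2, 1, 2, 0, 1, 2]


Look up each index in the dictionary:
  2 -> 'world'
  1 -> 'slow'
  2 -> 'world'
  0 -> 'bar'
  1 -> 'slow'
  2 -> 'world'

Decoded: "world slow world bar slow world"


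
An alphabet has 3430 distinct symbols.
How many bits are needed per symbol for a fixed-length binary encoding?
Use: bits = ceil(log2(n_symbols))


log2(3430) = 11.744
Bracket: 2^11 = 2048 < 3430 <= 2^12 = 4096
So ceil(log2(3430)) = 12

bits = ceil(log2(3430)) = ceil(11.744) = 12 bits


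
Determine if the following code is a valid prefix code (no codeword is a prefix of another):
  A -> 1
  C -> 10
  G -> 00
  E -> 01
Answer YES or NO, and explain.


Checking each pair (does one codeword prefix another?):
  A='1' vs C='10': prefix -- VIOLATION

NO -- this is NOT a valid prefix code. A (1) is a prefix of C (10).


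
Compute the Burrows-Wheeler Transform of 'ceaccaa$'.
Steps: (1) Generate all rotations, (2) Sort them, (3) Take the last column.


Rotations (sorted):
  0: $ceaccaa -> last char: a
  1: a$ceacca -> last char: a
  2: aa$ceacc -> last char: c
  3: accaa$ce -> last char: e
  4: caa$ceac -> last char: c
  5: ccaa$cea -> last char: a
  6: ceaccaa$ -> last char: $
  7: eaccaa$c -> last char: c


BWT = aaceca$c


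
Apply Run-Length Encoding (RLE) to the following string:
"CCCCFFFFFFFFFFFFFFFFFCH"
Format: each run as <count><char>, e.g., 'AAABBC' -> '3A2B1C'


Scanning runs left to right:
  i=0: run of 'C' x 4 -> '4C'
  i=4: run of 'F' x 17 -> '17F'
  i=21: run of 'C' x 1 -> '1C'
  i=22: run of 'H' x 1 -> '1H'

RLE = 4C17F1C1H


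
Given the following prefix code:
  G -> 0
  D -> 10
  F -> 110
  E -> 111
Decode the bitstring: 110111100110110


Decoding step by step:
Bits 110 -> F
Bits 111 -> E
Bits 10 -> D
Bits 0 -> G
Bits 110 -> F
Bits 110 -> F


Decoded message: FEDGFF


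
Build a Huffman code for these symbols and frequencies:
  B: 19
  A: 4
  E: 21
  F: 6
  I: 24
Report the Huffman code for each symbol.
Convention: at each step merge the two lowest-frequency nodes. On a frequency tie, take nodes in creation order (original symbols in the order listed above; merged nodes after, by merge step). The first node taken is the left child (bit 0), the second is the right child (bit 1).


Huffman tree construction:
Step 1: Merge A(4) + F(6) = 10
Step 2: Merge (A+F)(10) + B(19) = 29
Step 3: Merge E(21) + I(24) = 45
Step 4: Merge ((A+F)+B)(29) + (E+I)(45) = 74
Read each symbol's code off the tree from the root (left child = 0, right child = 1).

Codes:
  B: 01 (length 2)
  A: 000 (length 3)
  E: 10 (length 2)
  F: 001 (length 3)
  I: 11 (length 2)
Average code length: 158/74 = 2.1351 bits/symbol


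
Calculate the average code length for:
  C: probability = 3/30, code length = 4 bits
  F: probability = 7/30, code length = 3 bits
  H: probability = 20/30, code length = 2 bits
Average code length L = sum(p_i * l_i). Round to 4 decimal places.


Weighted contributions p_i * l_i:
  C: (3/30) * 4 = 12/30
  F: (7/30) * 3 = 21/30
  H: (20/30) * 2 = 40/30
Sum = (12 + 21 + 40)/30 = 73/30

L = 73/30 = 2.4333 bits/symbol


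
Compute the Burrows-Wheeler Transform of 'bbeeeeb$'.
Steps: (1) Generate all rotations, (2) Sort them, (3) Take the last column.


Rotations (sorted):
  0: $bbeeeeb -> last char: b
  1: b$bbeeee -> last char: e
  2: bbeeeeb$ -> last char: $
  3: beeeeb$b -> last char: b
  4: eb$bbeee -> last char: e
  5: eeb$bbee -> last char: e
  6: eeeb$bbe -> last char: e
  7: eeeeb$bb -> last char: b


BWT = be$beeeb


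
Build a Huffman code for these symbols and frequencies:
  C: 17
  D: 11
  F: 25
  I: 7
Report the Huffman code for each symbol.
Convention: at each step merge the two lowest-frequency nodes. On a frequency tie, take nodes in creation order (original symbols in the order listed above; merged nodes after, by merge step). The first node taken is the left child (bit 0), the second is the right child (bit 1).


Huffman tree construction:
Step 1: Merge I(7) + D(11) = 18
Step 2: Merge C(17) + (I+D)(18) = 35
Step 3: Merge F(25) + (C+(I+D))(35) = 60
Read each symbol's code off the tree from the root (left child = 0, right child = 1).

Codes:
  C: 10 (length 2)
  D: 111 (length 3)
  F: 0 (length 1)
  I: 110 (length 3)
Average code length: 113/60 = 1.8833 bits/symbol


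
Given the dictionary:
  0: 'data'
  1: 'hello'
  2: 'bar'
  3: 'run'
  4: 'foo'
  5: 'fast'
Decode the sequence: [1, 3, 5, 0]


Look up each index in the dictionary:
  1 -> 'hello'
  3 -> 'run'
  5 -> 'fast'
  0 -> 'data'

Decoded: "hello run fast data"


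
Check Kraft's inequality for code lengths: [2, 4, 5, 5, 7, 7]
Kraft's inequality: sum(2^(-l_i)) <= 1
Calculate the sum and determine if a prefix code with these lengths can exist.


Sum = 2^(-2) + 2^(-4) + 2^(-5) + 2^(-5) + 2^(-7) + 2^(-7)
    = 0.25 + 0.0625 + 0.03125 + 0.03125 + 0.0078125 + 0.0078125
    = 50/128 = 0.390625
Since 0.390625 <= 1, Kraft's inequality IS satisfied.
A prefix code with these lengths CAN exist.

Kraft sum = 0.390625. Satisfied.


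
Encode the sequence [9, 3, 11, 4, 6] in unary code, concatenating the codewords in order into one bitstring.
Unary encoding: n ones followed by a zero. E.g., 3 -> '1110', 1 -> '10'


Encode each number as n ones followed by a terminating 0:
  9 -> 1111111110 (10 bits)
  3 -> 1110 (4 bits)
  11 -> 111111111110 (12 bits)
  4 -> 11110 (5 bits)
  6 -> 1111110 (7 bits)
Total length = 10 + 4 + 12 + 5 + 7 = 38 bits.

Unary([9, 3, 11, 4, 6]) = 11111111101110111111111110111101111110 (38 bits)


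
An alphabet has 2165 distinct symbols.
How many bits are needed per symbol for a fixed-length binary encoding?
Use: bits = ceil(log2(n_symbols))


log2(2165) = 11.0802
Bracket: 2^11 = 2048 < 2165 <= 2^12 = 4096
So ceil(log2(2165)) = 12

bits = ceil(log2(2165)) = ceil(11.0802) = 12 bits


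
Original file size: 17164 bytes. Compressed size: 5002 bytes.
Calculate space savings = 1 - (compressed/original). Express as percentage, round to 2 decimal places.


ratio = compressed/original = 5002/17164 = 0.291424
savings = 1 - ratio = 1 - 0.291424 = 0.708576
as a percentage: 0.708576 * 100 = 70.86%

Space savings = 1 - 5002/17164 = 70.86%


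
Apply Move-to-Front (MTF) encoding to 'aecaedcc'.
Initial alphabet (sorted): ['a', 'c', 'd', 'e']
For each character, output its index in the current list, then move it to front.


MTF encoding:
'a': index 0 in ['a', 'c', 'd', 'e'] -> ['a', 'c', 'd', 'e']
'e': index 3 in ['a', 'c', 'd', 'e'] -> ['e', 'a', 'c', 'd']
'c': index 2 in ['e', 'a', 'c', 'd'] -> ['c', 'e', 'a', 'd']
'a': index 2 in ['c', 'e', 'a', 'd'] -> ['a', 'c', 'e', 'd']
'e': index 2 in ['a', 'c', 'e', 'd'] -> ['e', 'a', 'c', 'd']
'd': index 3 in ['e', 'a', 'c', 'd'] -> ['d', 'e', 'a', 'c']
'c': index 3 in ['d', 'e', 'a', 'c'] -> ['c', 'd', 'e', 'a']
'c': index 0 in ['c', 'd', 'e', 'a'] -> ['c', 'd', 'e', 'a']


Output: [0, 3, 2, 2, 2, 3, 3, 0]


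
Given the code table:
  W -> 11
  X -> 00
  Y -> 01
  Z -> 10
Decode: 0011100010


Decoding:
00 -> X
11 -> W
10 -> Z
00 -> X
10 -> Z


Result: XWZXZ
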